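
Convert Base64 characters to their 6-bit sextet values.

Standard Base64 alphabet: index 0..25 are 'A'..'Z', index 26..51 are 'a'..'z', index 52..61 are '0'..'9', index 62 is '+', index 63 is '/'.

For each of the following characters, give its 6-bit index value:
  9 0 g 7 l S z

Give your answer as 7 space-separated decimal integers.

Answer: 61 52 32 59 37 18 51

Derivation:
'9': 0..9 range, 52 + ord('9') − ord('0') = 61
'0': 0..9 range, 52 + ord('0') − ord('0') = 52
'g': a..z range, 26 + ord('g') − ord('a') = 32
'7': 0..9 range, 52 + ord('7') − ord('0') = 59
'l': a..z range, 26 + ord('l') − ord('a') = 37
'S': A..Z range, ord('S') − ord('A') = 18
'z': a..z range, 26 + ord('z') − ord('a') = 51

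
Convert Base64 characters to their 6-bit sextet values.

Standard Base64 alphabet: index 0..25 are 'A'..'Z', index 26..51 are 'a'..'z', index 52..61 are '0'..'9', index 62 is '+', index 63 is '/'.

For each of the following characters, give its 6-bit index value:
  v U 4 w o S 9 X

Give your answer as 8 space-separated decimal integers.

'v': a..z range, 26 + ord('v') − ord('a') = 47
'U': A..Z range, ord('U') − ord('A') = 20
'4': 0..9 range, 52 + ord('4') − ord('0') = 56
'w': a..z range, 26 + ord('w') − ord('a') = 48
'o': a..z range, 26 + ord('o') − ord('a') = 40
'S': A..Z range, ord('S') − ord('A') = 18
'9': 0..9 range, 52 + ord('9') − ord('0') = 61
'X': A..Z range, ord('X') − ord('A') = 23

Answer: 47 20 56 48 40 18 61 23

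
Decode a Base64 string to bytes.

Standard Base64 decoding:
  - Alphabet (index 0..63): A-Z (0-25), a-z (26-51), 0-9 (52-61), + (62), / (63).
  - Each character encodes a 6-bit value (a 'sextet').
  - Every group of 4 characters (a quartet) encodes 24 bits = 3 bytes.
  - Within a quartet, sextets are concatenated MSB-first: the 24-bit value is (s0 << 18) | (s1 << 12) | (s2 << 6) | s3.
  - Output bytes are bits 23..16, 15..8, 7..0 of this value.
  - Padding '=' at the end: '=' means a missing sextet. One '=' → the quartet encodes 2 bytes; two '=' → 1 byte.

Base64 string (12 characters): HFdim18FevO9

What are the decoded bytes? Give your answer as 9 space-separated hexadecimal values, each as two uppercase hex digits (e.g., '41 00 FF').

Answer: 1C 57 62 9B 5F 05 7A F3 BD

Derivation:
After char 0 ('H'=7): chars_in_quartet=1 acc=0x7 bytes_emitted=0
After char 1 ('F'=5): chars_in_quartet=2 acc=0x1C5 bytes_emitted=0
After char 2 ('d'=29): chars_in_quartet=3 acc=0x715D bytes_emitted=0
After char 3 ('i'=34): chars_in_quartet=4 acc=0x1C5762 -> emit 1C 57 62, reset; bytes_emitted=3
After char 4 ('m'=38): chars_in_quartet=1 acc=0x26 bytes_emitted=3
After char 5 ('1'=53): chars_in_quartet=2 acc=0x9B5 bytes_emitted=3
After char 6 ('8'=60): chars_in_quartet=3 acc=0x26D7C bytes_emitted=3
After char 7 ('F'=5): chars_in_quartet=4 acc=0x9B5F05 -> emit 9B 5F 05, reset; bytes_emitted=6
After char 8 ('e'=30): chars_in_quartet=1 acc=0x1E bytes_emitted=6
After char 9 ('v'=47): chars_in_quartet=2 acc=0x7AF bytes_emitted=6
After char 10 ('O'=14): chars_in_quartet=3 acc=0x1EBCE bytes_emitted=6
After char 11 ('9'=61): chars_in_quartet=4 acc=0x7AF3BD -> emit 7A F3 BD, reset; bytes_emitted=9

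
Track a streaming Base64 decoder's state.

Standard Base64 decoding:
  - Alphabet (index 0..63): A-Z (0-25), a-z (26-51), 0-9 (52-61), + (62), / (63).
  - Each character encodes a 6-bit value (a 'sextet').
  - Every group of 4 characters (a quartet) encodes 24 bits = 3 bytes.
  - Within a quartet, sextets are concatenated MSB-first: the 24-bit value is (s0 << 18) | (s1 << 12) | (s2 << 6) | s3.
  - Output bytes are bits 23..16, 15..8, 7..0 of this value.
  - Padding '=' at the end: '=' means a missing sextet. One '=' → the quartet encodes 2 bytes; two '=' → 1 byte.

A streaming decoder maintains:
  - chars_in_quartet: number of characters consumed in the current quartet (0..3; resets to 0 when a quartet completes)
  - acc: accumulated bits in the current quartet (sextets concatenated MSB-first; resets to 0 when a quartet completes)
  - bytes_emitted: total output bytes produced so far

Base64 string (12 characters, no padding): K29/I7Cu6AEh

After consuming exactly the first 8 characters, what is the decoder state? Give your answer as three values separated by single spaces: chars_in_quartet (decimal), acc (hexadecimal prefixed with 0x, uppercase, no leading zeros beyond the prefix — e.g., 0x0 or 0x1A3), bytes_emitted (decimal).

After char 0 ('K'=10): chars_in_quartet=1 acc=0xA bytes_emitted=0
After char 1 ('2'=54): chars_in_quartet=2 acc=0x2B6 bytes_emitted=0
After char 2 ('9'=61): chars_in_quartet=3 acc=0xADBD bytes_emitted=0
After char 3 ('/'=63): chars_in_quartet=4 acc=0x2B6F7F -> emit 2B 6F 7F, reset; bytes_emitted=3
After char 4 ('I'=8): chars_in_quartet=1 acc=0x8 bytes_emitted=3
After char 5 ('7'=59): chars_in_quartet=2 acc=0x23B bytes_emitted=3
After char 6 ('C'=2): chars_in_quartet=3 acc=0x8EC2 bytes_emitted=3
After char 7 ('u'=46): chars_in_quartet=4 acc=0x23B0AE -> emit 23 B0 AE, reset; bytes_emitted=6

Answer: 0 0x0 6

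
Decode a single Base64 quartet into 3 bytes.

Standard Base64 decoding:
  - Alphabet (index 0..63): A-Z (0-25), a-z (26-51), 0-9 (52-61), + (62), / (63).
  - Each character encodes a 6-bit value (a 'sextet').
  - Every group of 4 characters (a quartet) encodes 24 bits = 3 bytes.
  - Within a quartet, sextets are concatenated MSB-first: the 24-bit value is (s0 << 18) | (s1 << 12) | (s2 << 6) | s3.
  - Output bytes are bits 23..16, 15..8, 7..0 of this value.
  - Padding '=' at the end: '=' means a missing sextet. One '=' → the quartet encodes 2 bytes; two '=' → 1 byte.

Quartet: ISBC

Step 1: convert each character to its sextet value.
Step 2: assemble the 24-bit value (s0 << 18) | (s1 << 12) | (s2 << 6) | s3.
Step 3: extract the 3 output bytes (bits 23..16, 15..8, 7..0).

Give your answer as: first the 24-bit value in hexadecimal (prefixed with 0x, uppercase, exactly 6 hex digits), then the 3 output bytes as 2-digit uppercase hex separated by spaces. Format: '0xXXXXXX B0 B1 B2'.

Sextets: I=8, S=18, B=1, C=2
24-bit: (8<<18) | (18<<12) | (1<<6) | 2
      = 0x200000 | 0x012000 | 0x000040 | 0x000002
      = 0x212042
Bytes: (v>>16)&0xFF=21, (v>>8)&0xFF=20, v&0xFF=42

Answer: 0x212042 21 20 42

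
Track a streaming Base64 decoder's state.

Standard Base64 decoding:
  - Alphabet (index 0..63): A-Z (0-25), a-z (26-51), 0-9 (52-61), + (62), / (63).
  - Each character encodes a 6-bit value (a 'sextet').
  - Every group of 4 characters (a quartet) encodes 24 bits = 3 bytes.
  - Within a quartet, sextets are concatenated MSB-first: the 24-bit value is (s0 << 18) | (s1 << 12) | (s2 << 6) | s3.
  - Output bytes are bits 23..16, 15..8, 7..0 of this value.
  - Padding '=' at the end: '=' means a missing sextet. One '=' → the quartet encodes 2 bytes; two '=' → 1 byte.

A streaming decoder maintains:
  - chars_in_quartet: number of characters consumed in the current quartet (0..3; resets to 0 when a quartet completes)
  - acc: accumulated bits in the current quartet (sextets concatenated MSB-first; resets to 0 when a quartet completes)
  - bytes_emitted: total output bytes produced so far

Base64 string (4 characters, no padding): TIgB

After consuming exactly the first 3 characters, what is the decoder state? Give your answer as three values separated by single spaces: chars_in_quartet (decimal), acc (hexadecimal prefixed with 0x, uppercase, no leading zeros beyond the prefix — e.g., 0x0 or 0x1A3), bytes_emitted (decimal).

After char 0 ('T'=19): chars_in_quartet=1 acc=0x13 bytes_emitted=0
After char 1 ('I'=8): chars_in_quartet=2 acc=0x4C8 bytes_emitted=0
After char 2 ('g'=32): chars_in_quartet=3 acc=0x13220 bytes_emitted=0

Answer: 3 0x13220 0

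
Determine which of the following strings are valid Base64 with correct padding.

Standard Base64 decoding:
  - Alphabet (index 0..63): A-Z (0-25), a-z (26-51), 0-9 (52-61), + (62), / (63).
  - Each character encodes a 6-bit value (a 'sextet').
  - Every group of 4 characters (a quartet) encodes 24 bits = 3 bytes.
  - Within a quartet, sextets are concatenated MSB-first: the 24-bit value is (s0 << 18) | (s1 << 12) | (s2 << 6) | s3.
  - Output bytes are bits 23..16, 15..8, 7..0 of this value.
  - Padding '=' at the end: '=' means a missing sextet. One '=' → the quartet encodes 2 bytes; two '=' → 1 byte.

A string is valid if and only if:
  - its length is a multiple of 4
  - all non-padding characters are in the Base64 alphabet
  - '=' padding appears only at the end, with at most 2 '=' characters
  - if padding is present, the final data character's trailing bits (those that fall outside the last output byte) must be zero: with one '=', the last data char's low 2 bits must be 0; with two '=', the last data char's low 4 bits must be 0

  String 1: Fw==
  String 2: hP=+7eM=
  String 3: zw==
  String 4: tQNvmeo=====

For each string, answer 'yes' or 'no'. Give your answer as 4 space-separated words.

Answer: yes no yes no

Derivation:
String 1: 'Fw==' → valid
String 2: 'hP=+7eM=' → invalid (bad char(s): ['=']; '=' in middle)
String 3: 'zw==' → valid
String 4: 'tQNvmeo=====' → invalid (5 pad chars (max 2))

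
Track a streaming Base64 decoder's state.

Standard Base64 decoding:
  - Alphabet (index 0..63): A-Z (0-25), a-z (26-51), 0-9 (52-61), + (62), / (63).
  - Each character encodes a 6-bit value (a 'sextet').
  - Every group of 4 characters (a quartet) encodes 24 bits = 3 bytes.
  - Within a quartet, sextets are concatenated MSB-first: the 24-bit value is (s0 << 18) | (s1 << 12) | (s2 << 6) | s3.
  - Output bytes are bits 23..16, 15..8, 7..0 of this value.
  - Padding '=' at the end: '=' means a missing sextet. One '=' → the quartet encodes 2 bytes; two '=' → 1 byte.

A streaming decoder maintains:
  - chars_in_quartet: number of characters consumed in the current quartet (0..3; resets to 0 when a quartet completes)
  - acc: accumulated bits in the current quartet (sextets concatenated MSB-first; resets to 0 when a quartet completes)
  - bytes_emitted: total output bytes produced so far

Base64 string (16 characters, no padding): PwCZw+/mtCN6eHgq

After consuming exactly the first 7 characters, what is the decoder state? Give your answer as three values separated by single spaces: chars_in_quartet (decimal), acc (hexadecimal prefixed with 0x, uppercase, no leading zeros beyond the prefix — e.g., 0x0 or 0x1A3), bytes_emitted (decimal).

After char 0 ('P'=15): chars_in_quartet=1 acc=0xF bytes_emitted=0
After char 1 ('w'=48): chars_in_quartet=2 acc=0x3F0 bytes_emitted=0
After char 2 ('C'=2): chars_in_quartet=3 acc=0xFC02 bytes_emitted=0
After char 3 ('Z'=25): chars_in_quartet=4 acc=0x3F0099 -> emit 3F 00 99, reset; bytes_emitted=3
After char 4 ('w'=48): chars_in_quartet=1 acc=0x30 bytes_emitted=3
After char 5 ('+'=62): chars_in_quartet=2 acc=0xC3E bytes_emitted=3
After char 6 ('/'=63): chars_in_quartet=3 acc=0x30FBF bytes_emitted=3

Answer: 3 0x30FBF 3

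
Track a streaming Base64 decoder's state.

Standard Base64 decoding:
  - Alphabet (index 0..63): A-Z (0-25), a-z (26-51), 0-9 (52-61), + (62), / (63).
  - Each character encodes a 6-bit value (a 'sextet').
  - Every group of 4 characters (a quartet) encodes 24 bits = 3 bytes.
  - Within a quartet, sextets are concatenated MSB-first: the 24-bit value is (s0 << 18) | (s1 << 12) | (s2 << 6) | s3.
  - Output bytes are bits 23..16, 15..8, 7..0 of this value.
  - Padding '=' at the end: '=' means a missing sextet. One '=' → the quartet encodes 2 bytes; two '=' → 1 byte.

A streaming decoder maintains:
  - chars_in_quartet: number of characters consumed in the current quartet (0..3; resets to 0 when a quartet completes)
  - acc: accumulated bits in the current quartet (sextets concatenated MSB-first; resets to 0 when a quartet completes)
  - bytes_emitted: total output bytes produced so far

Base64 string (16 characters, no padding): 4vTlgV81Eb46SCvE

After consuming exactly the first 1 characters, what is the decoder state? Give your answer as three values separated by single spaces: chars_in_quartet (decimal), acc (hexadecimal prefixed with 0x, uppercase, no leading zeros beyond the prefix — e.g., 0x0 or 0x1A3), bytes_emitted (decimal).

Answer: 1 0x38 0

Derivation:
After char 0 ('4'=56): chars_in_quartet=1 acc=0x38 bytes_emitted=0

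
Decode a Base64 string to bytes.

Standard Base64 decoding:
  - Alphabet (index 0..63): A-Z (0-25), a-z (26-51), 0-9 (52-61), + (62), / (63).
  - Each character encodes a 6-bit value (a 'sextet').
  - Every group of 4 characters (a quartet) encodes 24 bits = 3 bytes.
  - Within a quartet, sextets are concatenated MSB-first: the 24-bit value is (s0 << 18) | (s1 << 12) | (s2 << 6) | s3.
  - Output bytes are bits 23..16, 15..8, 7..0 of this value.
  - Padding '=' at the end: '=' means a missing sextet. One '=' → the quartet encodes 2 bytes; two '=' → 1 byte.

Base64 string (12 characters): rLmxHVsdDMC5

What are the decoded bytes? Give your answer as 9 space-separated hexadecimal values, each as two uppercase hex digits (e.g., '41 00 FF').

After char 0 ('r'=43): chars_in_quartet=1 acc=0x2B bytes_emitted=0
After char 1 ('L'=11): chars_in_quartet=2 acc=0xACB bytes_emitted=0
After char 2 ('m'=38): chars_in_quartet=3 acc=0x2B2E6 bytes_emitted=0
After char 3 ('x'=49): chars_in_quartet=4 acc=0xACB9B1 -> emit AC B9 B1, reset; bytes_emitted=3
After char 4 ('H'=7): chars_in_quartet=1 acc=0x7 bytes_emitted=3
After char 5 ('V'=21): chars_in_quartet=2 acc=0x1D5 bytes_emitted=3
After char 6 ('s'=44): chars_in_quartet=3 acc=0x756C bytes_emitted=3
After char 7 ('d'=29): chars_in_quartet=4 acc=0x1D5B1D -> emit 1D 5B 1D, reset; bytes_emitted=6
After char 8 ('D'=3): chars_in_quartet=1 acc=0x3 bytes_emitted=6
After char 9 ('M'=12): chars_in_quartet=2 acc=0xCC bytes_emitted=6
After char 10 ('C'=2): chars_in_quartet=3 acc=0x3302 bytes_emitted=6
After char 11 ('5'=57): chars_in_quartet=4 acc=0xCC0B9 -> emit 0C C0 B9, reset; bytes_emitted=9

Answer: AC B9 B1 1D 5B 1D 0C C0 B9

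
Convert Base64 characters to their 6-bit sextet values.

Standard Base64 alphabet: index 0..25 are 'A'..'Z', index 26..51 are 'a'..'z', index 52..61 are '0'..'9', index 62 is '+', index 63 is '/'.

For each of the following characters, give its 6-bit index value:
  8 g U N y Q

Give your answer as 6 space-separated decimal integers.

'8': 0..9 range, 52 + ord('8') − ord('0') = 60
'g': a..z range, 26 + ord('g') − ord('a') = 32
'U': A..Z range, ord('U') − ord('A') = 20
'N': A..Z range, ord('N') − ord('A') = 13
'y': a..z range, 26 + ord('y') − ord('a') = 50
'Q': A..Z range, ord('Q') − ord('A') = 16

Answer: 60 32 20 13 50 16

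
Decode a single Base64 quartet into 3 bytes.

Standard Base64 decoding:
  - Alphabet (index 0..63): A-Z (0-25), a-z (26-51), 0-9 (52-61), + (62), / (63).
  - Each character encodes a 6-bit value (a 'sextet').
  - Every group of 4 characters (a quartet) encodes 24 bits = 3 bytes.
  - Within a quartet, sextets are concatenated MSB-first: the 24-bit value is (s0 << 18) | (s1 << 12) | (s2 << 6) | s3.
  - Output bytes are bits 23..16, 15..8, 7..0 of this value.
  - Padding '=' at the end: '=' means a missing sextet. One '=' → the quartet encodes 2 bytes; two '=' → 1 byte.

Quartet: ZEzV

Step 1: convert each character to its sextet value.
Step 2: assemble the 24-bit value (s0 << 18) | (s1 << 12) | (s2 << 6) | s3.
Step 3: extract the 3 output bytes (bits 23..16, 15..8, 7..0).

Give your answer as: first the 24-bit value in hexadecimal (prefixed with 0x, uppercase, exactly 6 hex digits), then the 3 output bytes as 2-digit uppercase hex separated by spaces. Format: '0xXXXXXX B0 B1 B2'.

Answer: 0x644CD5 64 4C D5

Derivation:
Sextets: Z=25, E=4, z=51, V=21
24-bit: (25<<18) | (4<<12) | (51<<6) | 21
      = 0x640000 | 0x004000 | 0x000CC0 | 0x000015
      = 0x644CD5
Bytes: (v>>16)&0xFF=64, (v>>8)&0xFF=4C, v&0xFF=D5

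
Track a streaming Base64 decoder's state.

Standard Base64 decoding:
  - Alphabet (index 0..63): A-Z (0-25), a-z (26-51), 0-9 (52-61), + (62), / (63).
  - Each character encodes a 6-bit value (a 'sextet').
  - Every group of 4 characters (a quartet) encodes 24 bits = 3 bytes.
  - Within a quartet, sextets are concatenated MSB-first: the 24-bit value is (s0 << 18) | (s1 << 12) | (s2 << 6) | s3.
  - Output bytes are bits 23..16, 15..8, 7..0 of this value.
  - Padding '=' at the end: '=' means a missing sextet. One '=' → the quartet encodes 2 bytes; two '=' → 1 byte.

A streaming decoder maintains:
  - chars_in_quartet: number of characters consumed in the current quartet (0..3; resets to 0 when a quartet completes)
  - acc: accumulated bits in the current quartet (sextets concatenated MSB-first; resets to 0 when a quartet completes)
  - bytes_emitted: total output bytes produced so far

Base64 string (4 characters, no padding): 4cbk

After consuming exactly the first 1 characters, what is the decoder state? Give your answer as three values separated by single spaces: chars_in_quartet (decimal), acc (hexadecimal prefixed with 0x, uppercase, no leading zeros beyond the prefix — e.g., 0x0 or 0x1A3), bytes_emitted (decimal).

After char 0 ('4'=56): chars_in_quartet=1 acc=0x38 bytes_emitted=0

Answer: 1 0x38 0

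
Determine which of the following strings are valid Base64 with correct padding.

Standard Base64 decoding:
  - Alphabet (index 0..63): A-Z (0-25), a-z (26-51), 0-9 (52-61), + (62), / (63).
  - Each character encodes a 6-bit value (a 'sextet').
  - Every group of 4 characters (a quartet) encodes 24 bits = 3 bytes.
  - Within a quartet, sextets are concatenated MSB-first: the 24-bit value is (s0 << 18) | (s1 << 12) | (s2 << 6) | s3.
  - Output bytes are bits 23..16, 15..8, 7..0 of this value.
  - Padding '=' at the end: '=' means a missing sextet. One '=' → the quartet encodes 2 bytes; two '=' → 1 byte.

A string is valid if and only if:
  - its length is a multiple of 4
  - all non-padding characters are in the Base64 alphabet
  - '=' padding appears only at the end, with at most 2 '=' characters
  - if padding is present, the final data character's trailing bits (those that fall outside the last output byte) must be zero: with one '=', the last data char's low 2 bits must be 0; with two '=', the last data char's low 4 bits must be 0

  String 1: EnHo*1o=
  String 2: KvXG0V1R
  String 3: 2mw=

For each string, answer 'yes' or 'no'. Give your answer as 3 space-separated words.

String 1: 'EnHo*1o=' → invalid (bad char(s): ['*'])
String 2: 'KvXG0V1R' → valid
String 3: '2mw=' → valid

Answer: no yes yes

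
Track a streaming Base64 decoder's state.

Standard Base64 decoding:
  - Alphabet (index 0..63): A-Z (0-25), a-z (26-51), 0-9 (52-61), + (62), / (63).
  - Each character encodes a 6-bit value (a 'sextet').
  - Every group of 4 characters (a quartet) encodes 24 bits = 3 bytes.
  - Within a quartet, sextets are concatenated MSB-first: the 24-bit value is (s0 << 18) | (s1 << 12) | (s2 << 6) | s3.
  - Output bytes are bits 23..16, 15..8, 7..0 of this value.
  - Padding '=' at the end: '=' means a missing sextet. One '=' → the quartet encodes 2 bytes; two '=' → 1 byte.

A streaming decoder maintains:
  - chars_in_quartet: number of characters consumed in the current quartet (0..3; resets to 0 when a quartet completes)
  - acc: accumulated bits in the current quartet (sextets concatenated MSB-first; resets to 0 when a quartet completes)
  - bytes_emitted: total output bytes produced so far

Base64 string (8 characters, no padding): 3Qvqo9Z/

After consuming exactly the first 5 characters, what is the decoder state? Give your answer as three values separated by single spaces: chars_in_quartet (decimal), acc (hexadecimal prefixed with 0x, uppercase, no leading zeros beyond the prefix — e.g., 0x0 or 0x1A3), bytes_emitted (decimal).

After char 0 ('3'=55): chars_in_quartet=1 acc=0x37 bytes_emitted=0
After char 1 ('Q'=16): chars_in_quartet=2 acc=0xDD0 bytes_emitted=0
After char 2 ('v'=47): chars_in_quartet=3 acc=0x3742F bytes_emitted=0
After char 3 ('q'=42): chars_in_quartet=4 acc=0xDD0BEA -> emit DD 0B EA, reset; bytes_emitted=3
After char 4 ('o'=40): chars_in_quartet=1 acc=0x28 bytes_emitted=3

Answer: 1 0x28 3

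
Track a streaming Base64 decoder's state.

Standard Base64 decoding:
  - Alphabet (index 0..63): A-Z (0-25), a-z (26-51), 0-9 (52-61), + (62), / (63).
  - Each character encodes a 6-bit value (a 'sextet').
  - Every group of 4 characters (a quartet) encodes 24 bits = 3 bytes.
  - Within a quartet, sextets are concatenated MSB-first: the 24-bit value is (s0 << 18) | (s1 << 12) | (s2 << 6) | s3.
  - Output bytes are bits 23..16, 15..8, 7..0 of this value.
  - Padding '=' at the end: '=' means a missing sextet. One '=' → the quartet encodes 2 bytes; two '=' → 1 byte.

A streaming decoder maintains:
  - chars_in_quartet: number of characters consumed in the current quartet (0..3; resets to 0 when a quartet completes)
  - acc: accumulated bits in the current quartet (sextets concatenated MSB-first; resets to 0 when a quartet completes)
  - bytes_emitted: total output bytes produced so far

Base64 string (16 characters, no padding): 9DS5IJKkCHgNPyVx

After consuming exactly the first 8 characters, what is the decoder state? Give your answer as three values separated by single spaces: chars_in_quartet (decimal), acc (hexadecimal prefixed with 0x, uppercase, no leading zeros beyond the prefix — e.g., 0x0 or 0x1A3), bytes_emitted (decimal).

After char 0 ('9'=61): chars_in_quartet=1 acc=0x3D bytes_emitted=0
After char 1 ('D'=3): chars_in_quartet=2 acc=0xF43 bytes_emitted=0
After char 2 ('S'=18): chars_in_quartet=3 acc=0x3D0D2 bytes_emitted=0
After char 3 ('5'=57): chars_in_quartet=4 acc=0xF434B9 -> emit F4 34 B9, reset; bytes_emitted=3
After char 4 ('I'=8): chars_in_quartet=1 acc=0x8 bytes_emitted=3
After char 5 ('J'=9): chars_in_quartet=2 acc=0x209 bytes_emitted=3
After char 6 ('K'=10): chars_in_quartet=3 acc=0x824A bytes_emitted=3
After char 7 ('k'=36): chars_in_quartet=4 acc=0x2092A4 -> emit 20 92 A4, reset; bytes_emitted=6

Answer: 0 0x0 6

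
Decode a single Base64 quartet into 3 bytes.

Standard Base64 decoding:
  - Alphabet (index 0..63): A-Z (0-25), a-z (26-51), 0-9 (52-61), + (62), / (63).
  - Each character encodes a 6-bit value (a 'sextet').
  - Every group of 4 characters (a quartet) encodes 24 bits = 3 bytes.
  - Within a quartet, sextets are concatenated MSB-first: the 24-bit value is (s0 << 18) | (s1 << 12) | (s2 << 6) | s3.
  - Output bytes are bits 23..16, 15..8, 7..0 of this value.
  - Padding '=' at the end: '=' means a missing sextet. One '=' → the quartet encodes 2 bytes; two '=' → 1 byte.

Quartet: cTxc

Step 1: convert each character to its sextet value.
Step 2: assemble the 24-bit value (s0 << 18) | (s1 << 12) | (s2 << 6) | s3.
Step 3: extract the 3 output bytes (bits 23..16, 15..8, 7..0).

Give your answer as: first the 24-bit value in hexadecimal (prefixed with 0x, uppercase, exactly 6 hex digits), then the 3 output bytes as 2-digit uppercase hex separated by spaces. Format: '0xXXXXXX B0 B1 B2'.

Answer: 0x713C5C 71 3C 5C

Derivation:
Sextets: c=28, T=19, x=49, c=28
24-bit: (28<<18) | (19<<12) | (49<<6) | 28
      = 0x700000 | 0x013000 | 0x000C40 | 0x00001C
      = 0x713C5C
Bytes: (v>>16)&0xFF=71, (v>>8)&0xFF=3C, v&0xFF=5C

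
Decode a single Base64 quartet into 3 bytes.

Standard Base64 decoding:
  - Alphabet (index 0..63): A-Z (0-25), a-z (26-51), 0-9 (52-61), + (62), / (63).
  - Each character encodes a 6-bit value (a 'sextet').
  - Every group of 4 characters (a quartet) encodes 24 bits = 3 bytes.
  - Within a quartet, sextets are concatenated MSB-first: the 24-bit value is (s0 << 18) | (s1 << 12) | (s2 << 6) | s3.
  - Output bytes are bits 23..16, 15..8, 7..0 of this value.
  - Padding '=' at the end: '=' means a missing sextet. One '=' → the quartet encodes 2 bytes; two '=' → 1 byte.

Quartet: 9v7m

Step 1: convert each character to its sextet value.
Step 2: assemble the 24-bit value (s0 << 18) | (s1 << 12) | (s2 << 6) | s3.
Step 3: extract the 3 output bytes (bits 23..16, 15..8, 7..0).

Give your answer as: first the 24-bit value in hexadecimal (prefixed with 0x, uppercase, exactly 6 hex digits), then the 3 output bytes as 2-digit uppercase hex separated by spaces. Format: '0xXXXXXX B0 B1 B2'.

Answer: 0xF6FEE6 F6 FE E6

Derivation:
Sextets: 9=61, v=47, 7=59, m=38
24-bit: (61<<18) | (47<<12) | (59<<6) | 38
      = 0xF40000 | 0x02F000 | 0x000EC0 | 0x000026
      = 0xF6FEE6
Bytes: (v>>16)&0xFF=F6, (v>>8)&0xFF=FE, v&0xFF=E6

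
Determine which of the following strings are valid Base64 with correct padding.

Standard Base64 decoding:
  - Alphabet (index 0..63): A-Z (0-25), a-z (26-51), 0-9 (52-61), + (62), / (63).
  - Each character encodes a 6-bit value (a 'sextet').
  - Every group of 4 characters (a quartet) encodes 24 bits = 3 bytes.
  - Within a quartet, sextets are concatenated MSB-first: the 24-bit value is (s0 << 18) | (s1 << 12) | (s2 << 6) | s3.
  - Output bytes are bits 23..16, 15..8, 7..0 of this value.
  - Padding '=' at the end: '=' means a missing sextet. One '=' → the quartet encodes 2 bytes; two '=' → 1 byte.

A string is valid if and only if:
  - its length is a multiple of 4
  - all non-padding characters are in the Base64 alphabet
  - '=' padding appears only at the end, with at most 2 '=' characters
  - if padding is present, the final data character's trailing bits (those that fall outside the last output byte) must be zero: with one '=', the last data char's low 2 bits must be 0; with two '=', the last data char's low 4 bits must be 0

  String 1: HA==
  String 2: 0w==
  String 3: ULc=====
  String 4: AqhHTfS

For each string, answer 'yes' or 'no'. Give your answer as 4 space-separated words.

String 1: 'HA==' → valid
String 2: '0w==' → valid
String 3: 'ULc=====' → invalid (5 pad chars (max 2))
String 4: 'AqhHTfS' → invalid (len=7 not mult of 4)

Answer: yes yes no no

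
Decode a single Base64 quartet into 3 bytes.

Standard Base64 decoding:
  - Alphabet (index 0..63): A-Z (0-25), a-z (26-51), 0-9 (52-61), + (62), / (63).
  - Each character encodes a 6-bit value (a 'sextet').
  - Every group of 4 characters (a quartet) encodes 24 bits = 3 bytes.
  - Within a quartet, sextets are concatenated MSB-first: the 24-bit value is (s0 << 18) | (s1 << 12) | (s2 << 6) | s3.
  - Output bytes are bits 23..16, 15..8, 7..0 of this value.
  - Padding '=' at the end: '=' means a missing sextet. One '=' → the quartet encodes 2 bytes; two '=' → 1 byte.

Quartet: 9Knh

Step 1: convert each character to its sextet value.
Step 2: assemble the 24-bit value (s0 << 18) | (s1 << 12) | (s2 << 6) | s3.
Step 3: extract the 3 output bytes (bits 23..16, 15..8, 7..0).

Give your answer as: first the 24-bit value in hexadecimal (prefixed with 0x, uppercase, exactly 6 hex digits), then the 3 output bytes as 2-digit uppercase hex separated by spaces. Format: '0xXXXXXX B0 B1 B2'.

Answer: 0xF4A9E1 F4 A9 E1

Derivation:
Sextets: 9=61, K=10, n=39, h=33
24-bit: (61<<18) | (10<<12) | (39<<6) | 33
      = 0xF40000 | 0x00A000 | 0x0009C0 | 0x000021
      = 0xF4A9E1
Bytes: (v>>16)&0xFF=F4, (v>>8)&0xFF=A9, v&0xFF=E1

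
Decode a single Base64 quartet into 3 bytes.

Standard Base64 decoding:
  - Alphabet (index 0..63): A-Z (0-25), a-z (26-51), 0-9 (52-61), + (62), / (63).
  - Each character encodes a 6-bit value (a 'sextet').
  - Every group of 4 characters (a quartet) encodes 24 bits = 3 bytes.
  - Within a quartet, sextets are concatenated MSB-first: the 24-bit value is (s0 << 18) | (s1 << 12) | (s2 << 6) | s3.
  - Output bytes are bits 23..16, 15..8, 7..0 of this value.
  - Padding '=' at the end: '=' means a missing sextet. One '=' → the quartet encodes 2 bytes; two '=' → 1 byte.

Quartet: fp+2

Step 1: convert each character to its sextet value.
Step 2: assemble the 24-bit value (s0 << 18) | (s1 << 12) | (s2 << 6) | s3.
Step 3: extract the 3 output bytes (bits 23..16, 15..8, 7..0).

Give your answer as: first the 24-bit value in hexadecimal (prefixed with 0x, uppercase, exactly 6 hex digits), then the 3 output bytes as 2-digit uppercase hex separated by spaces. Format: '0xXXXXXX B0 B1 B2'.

Answer: 0x7E9FB6 7E 9F B6

Derivation:
Sextets: f=31, p=41, +=62, 2=54
24-bit: (31<<18) | (41<<12) | (62<<6) | 54
      = 0x7C0000 | 0x029000 | 0x000F80 | 0x000036
      = 0x7E9FB6
Bytes: (v>>16)&0xFF=7E, (v>>8)&0xFF=9F, v&0xFF=B6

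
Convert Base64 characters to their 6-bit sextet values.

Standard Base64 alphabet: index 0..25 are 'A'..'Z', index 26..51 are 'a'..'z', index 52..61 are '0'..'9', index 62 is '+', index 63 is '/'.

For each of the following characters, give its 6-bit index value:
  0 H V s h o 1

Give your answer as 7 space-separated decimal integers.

'0': 0..9 range, 52 + ord('0') − ord('0') = 52
'H': A..Z range, ord('H') − ord('A') = 7
'V': A..Z range, ord('V') − ord('A') = 21
's': a..z range, 26 + ord('s') − ord('a') = 44
'h': a..z range, 26 + ord('h') − ord('a') = 33
'o': a..z range, 26 + ord('o') − ord('a') = 40
'1': 0..9 range, 52 + ord('1') − ord('0') = 53

Answer: 52 7 21 44 33 40 53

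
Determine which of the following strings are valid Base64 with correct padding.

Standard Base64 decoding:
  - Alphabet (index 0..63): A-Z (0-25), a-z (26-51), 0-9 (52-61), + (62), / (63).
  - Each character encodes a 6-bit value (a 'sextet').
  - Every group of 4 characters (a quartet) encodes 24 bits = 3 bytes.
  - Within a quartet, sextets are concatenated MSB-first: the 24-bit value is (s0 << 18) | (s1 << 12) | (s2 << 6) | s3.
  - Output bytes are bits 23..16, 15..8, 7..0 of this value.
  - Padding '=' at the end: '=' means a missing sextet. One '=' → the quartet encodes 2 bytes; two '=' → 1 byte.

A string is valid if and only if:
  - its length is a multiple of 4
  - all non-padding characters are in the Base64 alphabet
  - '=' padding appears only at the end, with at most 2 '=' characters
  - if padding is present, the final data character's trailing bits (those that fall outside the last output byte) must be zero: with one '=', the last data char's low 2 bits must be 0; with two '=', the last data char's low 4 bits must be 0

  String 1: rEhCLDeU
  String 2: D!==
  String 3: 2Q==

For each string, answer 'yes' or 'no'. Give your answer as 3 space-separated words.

String 1: 'rEhCLDeU' → valid
String 2: 'D!==' → invalid (bad char(s): ['!'])
String 3: '2Q==' → valid

Answer: yes no yes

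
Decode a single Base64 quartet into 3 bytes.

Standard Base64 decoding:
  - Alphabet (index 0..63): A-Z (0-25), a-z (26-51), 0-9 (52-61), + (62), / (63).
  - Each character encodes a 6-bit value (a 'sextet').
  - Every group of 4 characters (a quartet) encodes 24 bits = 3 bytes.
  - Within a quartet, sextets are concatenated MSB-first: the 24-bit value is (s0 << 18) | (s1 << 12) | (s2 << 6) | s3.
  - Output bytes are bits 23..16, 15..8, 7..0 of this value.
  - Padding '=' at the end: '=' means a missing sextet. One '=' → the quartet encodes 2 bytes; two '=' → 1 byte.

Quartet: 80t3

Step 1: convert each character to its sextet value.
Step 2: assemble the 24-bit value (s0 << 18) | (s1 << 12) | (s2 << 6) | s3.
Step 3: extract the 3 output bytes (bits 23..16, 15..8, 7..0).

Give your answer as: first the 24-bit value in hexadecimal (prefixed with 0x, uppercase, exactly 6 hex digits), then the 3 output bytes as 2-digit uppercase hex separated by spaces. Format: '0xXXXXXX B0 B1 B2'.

Answer: 0xF34B77 F3 4B 77

Derivation:
Sextets: 8=60, 0=52, t=45, 3=55
24-bit: (60<<18) | (52<<12) | (45<<6) | 55
      = 0xF00000 | 0x034000 | 0x000B40 | 0x000037
      = 0xF34B77
Bytes: (v>>16)&0xFF=F3, (v>>8)&0xFF=4B, v&0xFF=77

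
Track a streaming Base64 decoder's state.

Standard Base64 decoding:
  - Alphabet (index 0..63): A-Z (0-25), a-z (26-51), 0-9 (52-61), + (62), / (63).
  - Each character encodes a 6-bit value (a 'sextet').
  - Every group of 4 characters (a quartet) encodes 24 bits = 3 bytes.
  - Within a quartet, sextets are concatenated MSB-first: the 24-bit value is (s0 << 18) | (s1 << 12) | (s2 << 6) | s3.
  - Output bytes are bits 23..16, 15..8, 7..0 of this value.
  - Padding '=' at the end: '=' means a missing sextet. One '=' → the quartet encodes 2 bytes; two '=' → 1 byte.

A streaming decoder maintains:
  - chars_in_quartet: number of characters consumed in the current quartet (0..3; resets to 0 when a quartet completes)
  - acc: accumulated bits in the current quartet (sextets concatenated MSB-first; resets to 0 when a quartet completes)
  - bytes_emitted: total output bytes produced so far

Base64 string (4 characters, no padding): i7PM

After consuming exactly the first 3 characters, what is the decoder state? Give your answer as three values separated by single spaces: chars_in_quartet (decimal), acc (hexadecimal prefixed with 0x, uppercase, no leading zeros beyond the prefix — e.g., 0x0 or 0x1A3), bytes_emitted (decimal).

Answer: 3 0x22ECF 0

Derivation:
After char 0 ('i'=34): chars_in_quartet=1 acc=0x22 bytes_emitted=0
After char 1 ('7'=59): chars_in_quartet=2 acc=0x8BB bytes_emitted=0
After char 2 ('P'=15): chars_in_quartet=3 acc=0x22ECF bytes_emitted=0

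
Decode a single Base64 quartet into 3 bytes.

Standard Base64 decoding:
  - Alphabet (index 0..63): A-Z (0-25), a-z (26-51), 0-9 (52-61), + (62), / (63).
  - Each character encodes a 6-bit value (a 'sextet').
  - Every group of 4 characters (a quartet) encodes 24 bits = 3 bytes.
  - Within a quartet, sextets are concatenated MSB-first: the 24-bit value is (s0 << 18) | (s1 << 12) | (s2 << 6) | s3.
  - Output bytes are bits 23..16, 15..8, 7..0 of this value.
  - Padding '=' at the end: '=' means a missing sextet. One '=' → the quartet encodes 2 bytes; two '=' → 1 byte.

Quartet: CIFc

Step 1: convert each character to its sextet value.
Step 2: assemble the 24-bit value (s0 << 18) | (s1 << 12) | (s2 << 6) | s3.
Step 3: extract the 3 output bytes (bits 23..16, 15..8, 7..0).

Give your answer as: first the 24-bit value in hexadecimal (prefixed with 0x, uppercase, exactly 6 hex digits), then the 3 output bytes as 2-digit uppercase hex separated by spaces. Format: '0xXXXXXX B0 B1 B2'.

Sextets: C=2, I=8, F=5, c=28
24-bit: (2<<18) | (8<<12) | (5<<6) | 28
      = 0x080000 | 0x008000 | 0x000140 | 0x00001C
      = 0x08815C
Bytes: (v>>16)&0xFF=08, (v>>8)&0xFF=81, v&0xFF=5C

Answer: 0x08815C 08 81 5C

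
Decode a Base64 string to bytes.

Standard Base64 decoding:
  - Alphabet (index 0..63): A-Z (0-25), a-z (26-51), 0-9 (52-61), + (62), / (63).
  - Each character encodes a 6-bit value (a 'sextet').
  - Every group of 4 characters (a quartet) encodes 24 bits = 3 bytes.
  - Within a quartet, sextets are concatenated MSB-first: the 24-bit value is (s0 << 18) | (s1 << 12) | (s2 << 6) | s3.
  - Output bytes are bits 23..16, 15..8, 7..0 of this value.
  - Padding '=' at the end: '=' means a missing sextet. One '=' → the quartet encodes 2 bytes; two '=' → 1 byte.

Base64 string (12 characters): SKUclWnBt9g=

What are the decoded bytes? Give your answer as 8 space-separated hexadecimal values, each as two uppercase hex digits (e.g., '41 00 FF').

Answer: 48 A5 1C 95 69 C1 B7 D8

Derivation:
After char 0 ('S'=18): chars_in_quartet=1 acc=0x12 bytes_emitted=0
After char 1 ('K'=10): chars_in_quartet=2 acc=0x48A bytes_emitted=0
After char 2 ('U'=20): chars_in_quartet=3 acc=0x12294 bytes_emitted=0
After char 3 ('c'=28): chars_in_quartet=4 acc=0x48A51C -> emit 48 A5 1C, reset; bytes_emitted=3
After char 4 ('l'=37): chars_in_quartet=1 acc=0x25 bytes_emitted=3
After char 5 ('W'=22): chars_in_quartet=2 acc=0x956 bytes_emitted=3
After char 6 ('n'=39): chars_in_quartet=3 acc=0x255A7 bytes_emitted=3
After char 7 ('B'=1): chars_in_quartet=4 acc=0x9569C1 -> emit 95 69 C1, reset; bytes_emitted=6
After char 8 ('t'=45): chars_in_quartet=1 acc=0x2D bytes_emitted=6
After char 9 ('9'=61): chars_in_quartet=2 acc=0xB7D bytes_emitted=6
After char 10 ('g'=32): chars_in_quartet=3 acc=0x2DF60 bytes_emitted=6
Padding '=': partial quartet acc=0x2DF60 -> emit B7 D8; bytes_emitted=8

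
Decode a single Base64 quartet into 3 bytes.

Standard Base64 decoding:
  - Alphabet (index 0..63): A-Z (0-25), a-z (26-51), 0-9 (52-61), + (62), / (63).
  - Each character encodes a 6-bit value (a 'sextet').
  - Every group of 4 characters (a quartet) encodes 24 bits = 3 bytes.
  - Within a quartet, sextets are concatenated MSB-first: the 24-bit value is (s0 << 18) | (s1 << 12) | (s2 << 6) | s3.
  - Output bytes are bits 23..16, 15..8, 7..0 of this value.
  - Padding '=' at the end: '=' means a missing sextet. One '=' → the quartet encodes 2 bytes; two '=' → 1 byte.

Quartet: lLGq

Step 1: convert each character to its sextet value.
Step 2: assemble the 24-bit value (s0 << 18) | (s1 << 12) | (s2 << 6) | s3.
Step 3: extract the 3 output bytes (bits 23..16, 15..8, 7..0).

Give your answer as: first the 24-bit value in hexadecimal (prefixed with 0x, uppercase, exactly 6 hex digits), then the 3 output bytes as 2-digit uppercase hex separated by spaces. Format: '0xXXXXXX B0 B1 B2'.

Sextets: l=37, L=11, G=6, q=42
24-bit: (37<<18) | (11<<12) | (6<<6) | 42
      = 0x940000 | 0x00B000 | 0x000180 | 0x00002A
      = 0x94B1AA
Bytes: (v>>16)&0xFF=94, (v>>8)&0xFF=B1, v&0xFF=AA

Answer: 0x94B1AA 94 B1 AA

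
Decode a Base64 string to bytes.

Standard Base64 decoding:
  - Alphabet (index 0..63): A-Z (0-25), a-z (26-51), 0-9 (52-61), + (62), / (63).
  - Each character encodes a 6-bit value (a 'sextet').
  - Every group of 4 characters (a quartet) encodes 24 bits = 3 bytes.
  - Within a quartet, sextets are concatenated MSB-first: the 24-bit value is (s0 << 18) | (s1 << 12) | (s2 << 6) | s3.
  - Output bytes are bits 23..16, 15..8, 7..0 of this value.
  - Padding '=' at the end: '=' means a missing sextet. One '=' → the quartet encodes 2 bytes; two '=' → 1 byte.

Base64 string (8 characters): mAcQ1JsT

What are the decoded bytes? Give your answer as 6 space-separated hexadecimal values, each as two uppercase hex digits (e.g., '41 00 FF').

After char 0 ('m'=38): chars_in_quartet=1 acc=0x26 bytes_emitted=0
After char 1 ('A'=0): chars_in_quartet=2 acc=0x980 bytes_emitted=0
After char 2 ('c'=28): chars_in_quartet=3 acc=0x2601C bytes_emitted=0
After char 3 ('Q'=16): chars_in_quartet=4 acc=0x980710 -> emit 98 07 10, reset; bytes_emitted=3
After char 4 ('1'=53): chars_in_quartet=1 acc=0x35 bytes_emitted=3
After char 5 ('J'=9): chars_in_quartet=2 acc=0xD49 bytes_emitted=3
After char 6 ('s'=44): chars_in_quartet=3 acc=0x3526C bytes_emitted=3
After char 7 ('T'=19): chars_in_quartet=4 acc=0xD49B13 -> emit D4 9B 13, reset; bytes_emitted=6

Answer: 98 07 10 D4 9B 13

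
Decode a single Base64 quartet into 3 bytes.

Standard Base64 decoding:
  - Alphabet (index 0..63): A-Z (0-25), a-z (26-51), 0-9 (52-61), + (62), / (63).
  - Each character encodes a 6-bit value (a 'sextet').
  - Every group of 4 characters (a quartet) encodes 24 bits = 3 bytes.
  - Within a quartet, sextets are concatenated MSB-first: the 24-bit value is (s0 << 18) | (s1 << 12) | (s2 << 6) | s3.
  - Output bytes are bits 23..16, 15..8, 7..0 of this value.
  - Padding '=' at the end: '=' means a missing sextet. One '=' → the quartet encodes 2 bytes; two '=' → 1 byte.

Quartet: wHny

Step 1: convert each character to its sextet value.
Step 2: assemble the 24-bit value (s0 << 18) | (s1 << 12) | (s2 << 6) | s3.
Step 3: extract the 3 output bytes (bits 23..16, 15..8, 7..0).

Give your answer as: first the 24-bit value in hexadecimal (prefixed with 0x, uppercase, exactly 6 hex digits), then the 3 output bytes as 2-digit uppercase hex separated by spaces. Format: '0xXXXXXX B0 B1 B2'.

Answer: 0xC079F2 C0 79 F2

Derivation:
Sextets: w=48, H=7, n=39, y=50
24-bit: (48<<18) | (7<<12) | (39<<6) | 50
      = 0xC00000 | 0x007000 | 0x0009C0 | 0x000032
      = 0xC079F2
Bytes: (v>>16)&0xFF=C0, (v>>8)&0xFF=79, v&0xFF=F2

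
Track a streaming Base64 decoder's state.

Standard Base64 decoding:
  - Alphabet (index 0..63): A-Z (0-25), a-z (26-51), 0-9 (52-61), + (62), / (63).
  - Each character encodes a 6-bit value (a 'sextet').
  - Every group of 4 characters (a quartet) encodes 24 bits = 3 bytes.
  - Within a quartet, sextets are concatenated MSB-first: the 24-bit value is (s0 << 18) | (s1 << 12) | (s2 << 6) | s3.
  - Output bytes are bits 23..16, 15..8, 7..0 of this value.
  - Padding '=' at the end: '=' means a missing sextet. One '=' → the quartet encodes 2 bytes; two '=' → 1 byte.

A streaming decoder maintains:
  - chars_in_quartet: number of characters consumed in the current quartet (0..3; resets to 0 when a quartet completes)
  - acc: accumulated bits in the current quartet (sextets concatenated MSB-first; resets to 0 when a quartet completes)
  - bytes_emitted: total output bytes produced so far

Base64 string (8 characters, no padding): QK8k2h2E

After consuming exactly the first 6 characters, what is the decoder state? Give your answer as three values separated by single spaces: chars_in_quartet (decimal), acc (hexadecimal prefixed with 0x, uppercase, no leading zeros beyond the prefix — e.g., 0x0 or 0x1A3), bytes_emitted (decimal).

Answer: 2 0xDA1 3

Derivation:
After char 0 ('Q'=16): chars_in_quartet=1 acc=0x10 bytes_emitted=0
After char 1 ('K'=10): chars_in_quartet=2 acc=0x40A bytes_emitted=0
After char 2 ('8'=60): chars_in_quartet=3 acc=0x102BC bytes_emitted=0
After char 3 ('k'=36): chars_in_quartet=4 acc=0x40AF24 -> emit 40 AF 24, reset; bytes_emitted=3
After char 4 ('2'=54): chars_in_quartet=1 acc=0x36 bytes_emitted=3
After char 5 ('h'=33): chars_in_quartet=2 acc=0xDA1 bytes_emitted=3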